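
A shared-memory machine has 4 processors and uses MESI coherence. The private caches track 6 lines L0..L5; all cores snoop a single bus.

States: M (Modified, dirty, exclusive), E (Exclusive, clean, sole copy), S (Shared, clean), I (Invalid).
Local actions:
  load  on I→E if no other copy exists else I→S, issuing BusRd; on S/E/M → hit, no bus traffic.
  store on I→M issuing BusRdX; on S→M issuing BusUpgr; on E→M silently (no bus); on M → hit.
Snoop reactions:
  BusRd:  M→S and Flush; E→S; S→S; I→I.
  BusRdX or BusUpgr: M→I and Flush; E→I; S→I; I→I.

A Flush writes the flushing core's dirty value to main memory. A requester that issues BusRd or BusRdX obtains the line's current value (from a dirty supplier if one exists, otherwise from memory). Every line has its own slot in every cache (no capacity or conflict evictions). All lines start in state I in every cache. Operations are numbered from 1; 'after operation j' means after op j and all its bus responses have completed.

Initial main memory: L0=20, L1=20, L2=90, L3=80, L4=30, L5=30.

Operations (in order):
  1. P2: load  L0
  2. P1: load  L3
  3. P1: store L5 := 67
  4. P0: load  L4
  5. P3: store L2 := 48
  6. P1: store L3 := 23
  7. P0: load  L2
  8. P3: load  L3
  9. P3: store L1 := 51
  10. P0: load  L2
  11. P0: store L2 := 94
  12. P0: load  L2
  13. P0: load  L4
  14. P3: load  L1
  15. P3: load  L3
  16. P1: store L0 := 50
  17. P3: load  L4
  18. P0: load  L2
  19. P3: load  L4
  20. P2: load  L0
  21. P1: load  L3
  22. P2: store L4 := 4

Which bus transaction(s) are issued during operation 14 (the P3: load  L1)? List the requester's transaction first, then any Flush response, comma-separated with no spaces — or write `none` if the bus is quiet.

bus = none

step 1: P2: load  L0  ⟶  IIEI  (L0)  txn=BusRd  M[L0]=20
step 2: P1: load  L3  ⟶  IEII  (L3)  txn=BusRd  M[L3]=80
step 3: P1: store L5 := 67  ⟶  IMII  (L5)  txn=BusRdX  M[L5]=30
step 4: P0: load  L4  ⟶  EIII  (L4)  txn=BusRd  M[L4]=30
step 5: P3: store L2 := 48  ⟶  IIIM  (L2)  txn=BusRdX  M[L2]=90
step 6: P1: store L3 := 23  ⟶  IMII  (L3)  txn=∅  M[L3]=80
step 7: P0: load  L2  ⟶  SIIS  (L2)  txn=BusRd+Flush  M[L2]=48
step 8: P3: load  L3  ⟶  ISIS  (L3)  txn=BusRd+Flush  M[L3]=23
step 9: P3: store L1 := 51  ⟶  IIIM  (L1)  txn=BusRdX  M[L1]=20
step 10: P0: load  L2  ⟶  SIIS  (L2)  txn=∅  M[L2]=48
step 11: P0: store L2 := 94  ⟶  MIII  (L2)  txn=BusUpgr  M[L2]=48
step 12: P0: load  L2  ⟶  MIII  (L2)  txn=∅  M[L2]=48
step 13: P0: load  L4  ⟶  EIII  (L4)  txn=∅  M[L4]=30
step 14: P3: load  L1  ⟶  IIIM  (L1)  txn=∅  M[L1]=20
step 15: P3: load  L3  ⟶  ISIS  (L3)  txn=∅  M[L3]=23
step 16: P1: store L0 := 50  ⟶  IMII  (L0)  txn=BusRdX  M[L0]=20
step 17: P3: load  L4  ⟶  SIIS  (L4)  txn=BusRd  M[L4]=30
step 18: P0: load  L2  ⟶  MIII  (L2)  txn=∅  M[L2]=48
step 19: P3: load  L4  ⟶  SIIS  (L4)  txn=∅  M[L4]=30
step 20: P2: load  L0  ⟶  ISSI  (L0)  txn=BusRd+Flush  M[L0]=50
step 21: P1: load  L3  ⟶  ISIS  (L3)  txn=∅  M[L3]=23
step 22: P2: store L4 := 4  ⟶  IIMI  (L4)  txn=BusRdX  M[L4]=30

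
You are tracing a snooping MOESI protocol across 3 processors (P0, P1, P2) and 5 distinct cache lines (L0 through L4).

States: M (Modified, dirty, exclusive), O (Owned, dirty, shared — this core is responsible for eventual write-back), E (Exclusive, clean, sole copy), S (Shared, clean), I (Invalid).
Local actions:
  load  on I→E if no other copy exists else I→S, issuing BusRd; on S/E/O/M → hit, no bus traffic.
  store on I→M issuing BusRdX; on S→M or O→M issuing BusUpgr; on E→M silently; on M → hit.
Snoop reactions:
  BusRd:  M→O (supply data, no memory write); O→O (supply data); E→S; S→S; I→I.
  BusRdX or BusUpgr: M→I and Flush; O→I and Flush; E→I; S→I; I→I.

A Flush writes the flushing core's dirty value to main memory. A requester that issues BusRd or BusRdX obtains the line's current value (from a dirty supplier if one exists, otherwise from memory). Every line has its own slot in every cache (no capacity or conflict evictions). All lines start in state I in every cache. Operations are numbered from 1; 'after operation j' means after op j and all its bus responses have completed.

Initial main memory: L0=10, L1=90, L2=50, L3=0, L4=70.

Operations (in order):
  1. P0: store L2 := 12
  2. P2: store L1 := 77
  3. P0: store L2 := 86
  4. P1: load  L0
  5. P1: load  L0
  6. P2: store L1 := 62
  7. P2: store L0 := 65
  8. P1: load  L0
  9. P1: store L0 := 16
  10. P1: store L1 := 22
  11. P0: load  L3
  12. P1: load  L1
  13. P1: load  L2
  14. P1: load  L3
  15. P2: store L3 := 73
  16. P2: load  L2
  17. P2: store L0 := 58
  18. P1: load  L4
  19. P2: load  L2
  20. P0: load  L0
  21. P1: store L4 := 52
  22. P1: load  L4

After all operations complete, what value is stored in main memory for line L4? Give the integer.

[1] P0: store L2 := 12 | P0:M(12), P1:I, P2:I | bus: BusRdX
[2] P2: store L1 := 77 | P0:I, P1:I, P2:M(77) | bus: BusRdX
[3] P0: store L2 := 86 | P0:M(86), P1:I, P2:I | bus: none
[4] P1: load  L0 | P0:I, P1:E(10), P2:I | bus: BusRd
[5] P1: load  L0 | P0:I, P1:E(10), P2:I | bus: none
[6] P2: store L1 := 62 | P0:I, P1:I, P2:M(62) | bus: none
[7] P2: store L0 := 65 | P0:I, P1:I, P2:M(65) | bus: BusRdX
[8] P1: load  L0 | P0:I, P1:S(65), P2:O(65) | bus: BusRd
[9] P1: store L0 := 16 | P0:I, P1:M(16), P2:I | bus: BusUpgr,Flush
[10] P1: store L1 := 22 | P0:I, P1:M(22), P2:I | bus: BusRdX,Flush
[11] P0: load  L3 | P0:E(0), P1:I, P2:I | bus: BusRd
[12] P1: load  L1 | P0:I, P1:M(22), P2:I | bus: none
[13] P1: load  L2 | P0:O(86), P1:S(86), P2:I | bus: BusRd
[14] P1: load  L3 | P0:S(0), P1:S(0), P2:I | bus: BusRd
[15] P2: store L3 := 73 | P0:I, P1:I, P2:M(73) | bus: BusRdX
[16] P2: load  L2 | P0:O(86), P1:S(86), P2:S(86) | bus: BusRd
[17] P2: store L0 := 58 | P0:I, P1:I, P2:M(58) | bus: BusRdX,Flush
[18] P1: load  L4 | P0:I, P1:E(70), P2:I | bus: BusRd
[19] P2: load  L2 | P0:O(86), P1:S(86), P2:S(86) | bus: none
[20] P0: load  L0 | P0:S(58), P1:I, P2:O(58) | bus: BusRd
[21] P1: store L4 := 52 | P0:I, P1:M(52), P2:I | bus: none
[22] P1: load  L4 | P0:I, P1:M(52), P2:I | bus: none

memory[L4] = 70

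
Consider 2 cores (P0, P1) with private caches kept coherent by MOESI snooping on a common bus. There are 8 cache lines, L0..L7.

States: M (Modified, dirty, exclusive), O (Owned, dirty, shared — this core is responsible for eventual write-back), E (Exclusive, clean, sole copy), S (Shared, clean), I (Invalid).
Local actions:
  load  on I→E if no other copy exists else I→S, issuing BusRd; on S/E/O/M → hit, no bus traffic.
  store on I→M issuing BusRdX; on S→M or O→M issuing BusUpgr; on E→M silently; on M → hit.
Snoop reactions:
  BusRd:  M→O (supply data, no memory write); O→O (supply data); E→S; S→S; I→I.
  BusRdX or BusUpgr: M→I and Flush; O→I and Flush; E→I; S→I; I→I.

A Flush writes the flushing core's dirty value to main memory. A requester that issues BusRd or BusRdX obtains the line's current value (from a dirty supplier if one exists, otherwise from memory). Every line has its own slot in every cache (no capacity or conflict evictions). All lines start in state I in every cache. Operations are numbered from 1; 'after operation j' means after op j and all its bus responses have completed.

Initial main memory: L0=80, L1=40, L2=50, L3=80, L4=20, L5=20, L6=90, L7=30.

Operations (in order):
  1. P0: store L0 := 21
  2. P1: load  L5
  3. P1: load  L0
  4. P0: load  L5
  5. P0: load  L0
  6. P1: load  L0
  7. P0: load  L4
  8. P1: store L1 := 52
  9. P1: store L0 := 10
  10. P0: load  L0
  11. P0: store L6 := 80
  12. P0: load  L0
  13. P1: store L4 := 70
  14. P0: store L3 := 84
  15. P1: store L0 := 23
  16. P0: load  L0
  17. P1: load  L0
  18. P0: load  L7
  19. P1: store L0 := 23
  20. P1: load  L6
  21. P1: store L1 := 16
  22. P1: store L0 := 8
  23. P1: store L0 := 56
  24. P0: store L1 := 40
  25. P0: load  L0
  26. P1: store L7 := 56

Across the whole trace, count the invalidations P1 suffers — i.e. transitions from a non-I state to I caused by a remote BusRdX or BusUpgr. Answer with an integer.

invalidations = 1

[1] P0: store L0 := 21 | P0:M(21), P1:I | bus: BusRdX
[2] P1: load  L5 | P0:I, P1:E(20) | bus: BusRd
[3] P1: load  L0 | P0:O(21), P1:S(21) | bus: BusRd
[4] P0: load  L5 | P0:S(20), P1:S(20) | bus: BusRd
[5] P0: load  L0 | P0:O(21), P1:S(21) | bus: none
[6] P1: load  L0 | P0:O(21), P1:S(21) | bus: none
[7] P0: load  L4 | P0:E(20), P1:I | bus: BusRd
[8] P1: store L1 := 52 | P0:I, P1:M(52) | bus: BusRdX
[9] P1: store L0 := 10 | P0:I, P1:M(10) | bus: BusUpgr,Flush
[10] P0: load  L0 | P0:S(10), P1:O(10) | bus: BusRd
[11] P0: store L6 := 80 | P0:M(80), P1:I | bus: BusRdX
[12] P0: load  L0 | P0:S(10), P1:O(10) | bus: none
[13] P1: store L4 := 70 | P0:I, P1:M(70) | bus: BusRdX
[14] P0: store L3 := 84 | P0:M(84), P1:I | bus: BusRdX
[15] P1: store L0 := 23 | P0:I, P1:M(23) | bus: BusUpgr
[16] P0: load  L0 | P0:S(23), P1:O(23) | bus: BusRd
[17] P1: load  L0 | P0:S(23), P1:O(23) | bus: none
[18] P0: load  L7 | P0:E(30), P1:I | bus: BusRd
[19] P1: store L0 := 23 | P0:I, P1:M(23) | bus: BusUpgr
[20] P1: load  L6 | P0:O(80), P1:S(80) | bus: BusRd
[21] P1: store L1 := 16 | P0:I, P1:M(16) | bus: none
[22] P1: store L0 := 8 | P0:I, P1:M(8) | bus: none
[23] P1: store L0 := 56 | P0:I, P1:M(56) | bus: none
[24] P0: store L1 := 40 | P0:M(40), P1:I | bus: BusRdX,Flush
[25] P0: load  L0 | P0:S(56), P1:O(56) | bus: BusRd
[26] P1: store L7 := 56 | P0:I, P1:M(56) | bus: BusRdX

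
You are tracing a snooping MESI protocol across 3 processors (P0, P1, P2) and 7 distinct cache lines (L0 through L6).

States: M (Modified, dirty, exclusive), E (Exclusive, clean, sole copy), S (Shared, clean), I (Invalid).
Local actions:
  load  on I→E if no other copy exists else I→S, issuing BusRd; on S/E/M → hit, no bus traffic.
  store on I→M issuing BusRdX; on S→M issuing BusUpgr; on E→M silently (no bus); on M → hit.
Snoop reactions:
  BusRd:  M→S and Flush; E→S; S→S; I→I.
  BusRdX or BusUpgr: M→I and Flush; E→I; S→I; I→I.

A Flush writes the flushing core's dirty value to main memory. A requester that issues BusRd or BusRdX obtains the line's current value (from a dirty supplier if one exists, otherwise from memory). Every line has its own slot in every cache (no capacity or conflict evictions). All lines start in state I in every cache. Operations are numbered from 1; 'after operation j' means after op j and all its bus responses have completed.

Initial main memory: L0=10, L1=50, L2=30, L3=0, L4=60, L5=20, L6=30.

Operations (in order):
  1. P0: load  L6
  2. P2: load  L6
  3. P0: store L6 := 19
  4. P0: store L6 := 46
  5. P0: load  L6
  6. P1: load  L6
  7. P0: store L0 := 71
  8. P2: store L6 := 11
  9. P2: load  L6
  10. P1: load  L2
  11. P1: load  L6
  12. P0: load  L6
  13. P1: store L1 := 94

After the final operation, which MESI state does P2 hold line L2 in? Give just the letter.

[1] P0: load  L6 | P0:E(30), P1:I, P2:I | bus: BusRd
[2] P2: load  L6 | P0:S(30), P1:I, P2:S(30) | bus: BusRd
[3] P0: store L6 := 19 | P0:M(19), P1:I, P2:I | bus: BusUpgr
[4] P0: store L6 := 46 | P0:M(46), P1:I, P2:I | bus: none
[5] P0: load  L6 | P0:M(46), P1:I, P2:I | bus: none
[6] P1: load  L6 | P0:S(46), P1:S(46), P2:I | bus: BusRd,Flush
[7] P0: store L0 := 71 | P0:M(71), P1:I, P2:I | bus: BusRdX
[8] P2: store L6 := 11 | P0:I, P1:I, P2:M(11) | bus: BusRdX
[9] P2: load  L6 | P0:I, P1:I, P2:M(11) | bus: none
[10] P1: load  L2 | P0:I, P1:E(30), P2:I | bus: BusRd
[11] P1: load  L6 | P0:I, P1:S(11), P2:S(11) | bus: BusRd,Flush
[12] P0: load  L6 | P0:S(11), P1:S(11), P2:S(11) | bus: BusRd
[13] P1: store L1 := 94 | P0:I, P1:M(94), P2:I | bus: BusRdX

state = I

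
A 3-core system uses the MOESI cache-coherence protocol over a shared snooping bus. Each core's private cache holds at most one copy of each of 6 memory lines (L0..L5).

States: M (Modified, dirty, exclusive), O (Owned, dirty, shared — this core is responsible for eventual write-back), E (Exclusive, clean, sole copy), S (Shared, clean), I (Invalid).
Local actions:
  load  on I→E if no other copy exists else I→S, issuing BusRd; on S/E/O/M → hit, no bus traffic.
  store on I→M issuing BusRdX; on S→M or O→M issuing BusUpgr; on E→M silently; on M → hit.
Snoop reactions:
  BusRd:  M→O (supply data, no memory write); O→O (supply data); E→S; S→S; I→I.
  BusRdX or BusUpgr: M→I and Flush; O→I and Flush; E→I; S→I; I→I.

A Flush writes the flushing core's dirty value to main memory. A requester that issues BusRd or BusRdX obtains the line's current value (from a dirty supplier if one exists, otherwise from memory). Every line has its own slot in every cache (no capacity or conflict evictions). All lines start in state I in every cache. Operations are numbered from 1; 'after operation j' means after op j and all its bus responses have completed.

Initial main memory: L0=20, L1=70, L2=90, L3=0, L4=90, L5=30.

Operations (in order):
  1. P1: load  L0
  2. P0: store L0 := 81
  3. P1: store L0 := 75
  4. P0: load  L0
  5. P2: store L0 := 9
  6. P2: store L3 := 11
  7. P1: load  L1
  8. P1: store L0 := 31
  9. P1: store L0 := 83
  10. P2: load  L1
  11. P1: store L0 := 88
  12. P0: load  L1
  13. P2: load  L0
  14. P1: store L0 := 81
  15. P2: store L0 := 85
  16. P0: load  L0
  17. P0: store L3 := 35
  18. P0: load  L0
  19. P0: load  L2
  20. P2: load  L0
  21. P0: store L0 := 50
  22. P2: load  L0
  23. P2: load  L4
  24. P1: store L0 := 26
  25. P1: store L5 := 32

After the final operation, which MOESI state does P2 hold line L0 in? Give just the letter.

step 1: P1: load  L0  ⟶  IEI  (L0)  txn=BusRd  M[L0]=20
step 2: P0: store L0 := 81  ⟶  MII  (L0)  txn=BusRdX  M[L0]=20
step 3: P1: store L0 := 75  ⟶  IMI  (L0)  txn=BusRdX+Flush  M[L0]=81
step 4: P0: load  L0  ⟶  SOI  (L0)  txn=BusRd  M[L0]=81
step 5: P2: store L0 := 9  ⟶  IIM  (L0)  txn=BusRdX+Flush  M[L0]=75
step 6: P2: store L3 := 11  ⟶  IIM  (L3)  txn=BusRdX  M[L3]=0
step 7: P1: load  L1  ⟶  IEI  (L1)  txn=BusRd  M[L1]=70
step 8: P1: store L0 := 31  ⟶  IMI  (L0)  txn=BusRdX+Flush  M[L0]=9
step 9: P1: store L0 := 83  ⟶  IMI  (L0)  txn=∅  M[L0]=9
step 10: P2: load  L1  ⟶  ISS  (L1)  txn=BusRd  M[L1]=70
step 11: P1: store L0 := 88  ⟶  IMI  (L0)  txn=∅  M[L0]=9
step 12: P0: load  L1  ⟶  SSS  (L1)  txn=BusRd  M[L1]=70
step 13: P2: load  L0  ⟶  IOS  (L0)  txn=BusRd  M[L0]=9
step 14: P1: store L0 := 81  ⟶  IMI  (L0)  txn=BusUpgr  M[L0]=9
step 15: P2: store L0 := 85  ⟶  IIM  (L0)  txn=BusRdX+Flush  M[L0]=81
step 16: P0: load  L0  ⟶  SIO  (L0)  txn=BusRd  M[L0]=81
step 17: P0: store L3 := 35  ⟶  MII  (L3)  txn=BusRdX+Flush  M[L3]=11
step 18: P0: load  L0  ⟶  SIO  (L0)  txn=∅  M[L0]=81
step 19: P0: load  L2  ⟶  EII  (L2)  txn=BusRd  M[L2]=90
step 20: P2: load  L0  ⟶  SIO  (L0)  txn=∅  M[L0]=81
step 21: P0: store L0 := 50  ⟶  MII  (L0)  txn=BusUpgr+Flush  M[L0]=85
step 22: P2: load  L0  ⟶  OIS  (L0)  txn=BusRd  M[L0]=85
step 23: P2: load  L4  ⟶  IIE  (L4)  txn=BusRd  M[L4]=90
step 24: P1: store L0 := 26  ⟶  IMI  (L0)  txn=BusRdX+Flush  M[L0]=50
step 25: P1: store L5 := 32  ⟶  IMI  (L5)  txn=BusRdX  M[L5]=30

state = I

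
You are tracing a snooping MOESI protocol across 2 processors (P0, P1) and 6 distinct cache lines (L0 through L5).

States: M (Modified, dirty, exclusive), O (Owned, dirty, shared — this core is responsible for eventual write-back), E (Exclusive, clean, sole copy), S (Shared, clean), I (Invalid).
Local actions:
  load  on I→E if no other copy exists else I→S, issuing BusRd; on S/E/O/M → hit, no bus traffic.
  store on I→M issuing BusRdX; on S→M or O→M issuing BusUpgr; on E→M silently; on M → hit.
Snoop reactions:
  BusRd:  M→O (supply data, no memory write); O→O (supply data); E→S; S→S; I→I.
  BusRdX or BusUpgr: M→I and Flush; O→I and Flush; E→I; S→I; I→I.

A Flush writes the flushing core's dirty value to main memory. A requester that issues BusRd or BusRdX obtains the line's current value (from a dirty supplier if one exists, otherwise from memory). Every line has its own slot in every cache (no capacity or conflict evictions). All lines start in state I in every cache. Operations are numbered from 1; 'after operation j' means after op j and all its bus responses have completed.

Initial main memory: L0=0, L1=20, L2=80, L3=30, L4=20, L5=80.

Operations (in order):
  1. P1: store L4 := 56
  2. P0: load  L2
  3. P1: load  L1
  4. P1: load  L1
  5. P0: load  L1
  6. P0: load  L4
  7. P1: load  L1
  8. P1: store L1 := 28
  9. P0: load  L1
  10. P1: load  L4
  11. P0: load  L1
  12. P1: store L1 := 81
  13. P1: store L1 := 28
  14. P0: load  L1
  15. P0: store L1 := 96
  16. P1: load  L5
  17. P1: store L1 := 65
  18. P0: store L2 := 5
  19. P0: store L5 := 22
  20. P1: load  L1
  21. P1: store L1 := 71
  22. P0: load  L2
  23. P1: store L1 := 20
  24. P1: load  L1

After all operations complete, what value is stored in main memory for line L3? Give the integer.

[1] P1: store L4 := 56 | P0:I, P1:M(56) | bus: BusRdX
[2] P0: load  L2 | P0:E(80), P1:I | bus: BusRd
[3] P1: load  L1 | P0:I, P1:E(20) | bus: BusRd
[4] P1: load  L1 | P0:I, P1:E(20) | bus: none
[5] P0: load  L1 | P0:S(20), P1:S(20) | bus: BusRd
[6] P0: load  L4 | P0:S(56), P1:O(56) | bus: BusRd
[7] P1: load  L1 | P0:S(20), P1:S(20) | bus: none
[8] P1: store L1 := 28 | P0:I, P1:M(28) | bus: BusUpgr
[9] P0: load  L1 | P0:S(28), P1:O(28) | bus: BusRd
[10] P1: load  L4 | P0:S(56), P1:O(56) | bus: none
[11] P0: load  L1 | P0:S(28), P1:O(28) | bus: none
[12] P1: store L1 := 81 | P0:I, P1:M(81) | bus: BusUpgr
[13] P1: store L1 := 28 | P0:I, P1:M(28) | bus: none
[14] P0: load  L1 | P0:S(28), P1:O(28) | bus: BusRd
[15] P0: store L1 := 96 | P0:M(96), P1:I | bus: BusUpgr,Flush
[16] P1: load  L5 | P0:I, P1:E(80) | bus: BusRd
[17] P1: store L1 := 65 | P0:I, P1:M(65) | bus: BusRdX,Flush
[18] P0: store L2 := 5 | P0:M(5), P1:I | bus: none
[19] P0: store L5 := 22 | P0:M(22), P1:I | bus: BusRdX
[20] P1: load  L1 | P0:I, P1:M(65) | bus: none
[21] P1: store L1 := 71 | P0:I, P1:M(71) | bus: none
[22] P0: load  L2 | P0:M(5), P1:I | bus: none
[23] P1: store L1 := 20 | P0:I, P1:M(20) | bus: none
[24] P1: load  L1 | P0:I, P1:M(20) | bus: none

memory[L3] = 30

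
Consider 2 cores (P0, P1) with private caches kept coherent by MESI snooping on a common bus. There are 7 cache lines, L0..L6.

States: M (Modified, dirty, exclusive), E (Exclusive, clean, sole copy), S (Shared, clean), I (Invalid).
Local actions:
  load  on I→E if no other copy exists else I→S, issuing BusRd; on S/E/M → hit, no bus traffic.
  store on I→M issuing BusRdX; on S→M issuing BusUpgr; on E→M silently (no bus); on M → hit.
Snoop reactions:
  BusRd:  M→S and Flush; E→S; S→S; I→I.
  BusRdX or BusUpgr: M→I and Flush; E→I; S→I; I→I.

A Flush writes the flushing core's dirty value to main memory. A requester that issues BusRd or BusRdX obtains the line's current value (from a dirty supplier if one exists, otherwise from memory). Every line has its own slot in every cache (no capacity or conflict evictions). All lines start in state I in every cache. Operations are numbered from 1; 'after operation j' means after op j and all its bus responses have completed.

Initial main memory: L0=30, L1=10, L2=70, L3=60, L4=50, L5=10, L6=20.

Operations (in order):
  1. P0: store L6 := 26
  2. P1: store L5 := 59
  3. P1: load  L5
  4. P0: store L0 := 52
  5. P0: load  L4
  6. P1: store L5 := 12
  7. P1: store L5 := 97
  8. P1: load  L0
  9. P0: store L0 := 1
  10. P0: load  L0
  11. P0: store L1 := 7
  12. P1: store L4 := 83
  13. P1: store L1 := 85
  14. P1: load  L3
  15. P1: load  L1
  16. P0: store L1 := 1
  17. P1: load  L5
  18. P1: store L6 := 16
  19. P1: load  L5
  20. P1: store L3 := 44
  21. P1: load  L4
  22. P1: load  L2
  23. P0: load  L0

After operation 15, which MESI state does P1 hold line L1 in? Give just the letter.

  op1 P0: store L6 := 26 → M/I on L6; bus BusRdX; mem=20
  op2 P1: store L5 := 59 → I/M on L5; bus BusRdX; mem=10
  op3 P1: load  L5 → I/M on L5; bus (none); mem=10
  op4 P0: store L0 := 52 → M/I on L0; bus BusRdX; mem=30
  op5 P0: load  L4 → E/I on L4; bus BusRd; mem=50
  op6 P1: store L5 := 12 → I/M on L5; bus (none); mem=10
  op7 P1: store L5 := 97 → I/M on L5; bus (none); mem=10
  op8 P1: load  L0 → S/S on L0; bus BusRd Flush; mem=52
  op9 P0: store L0 := 1 → M/I on L0; bus BusUpgr; mem=52
  op10 P0: load  L0 → M/I on L0; bus (none); mem=52
  op11 P0: store L1 := 7 → M/I on L1; bus BusRdX; mem=10
  op12 P1: store L4 := 83 → I/M on L4; bus BusRdX; mem=50
  op13 P1: store L1 := 85 → I/M on L1; bus BusRdX Flush; mem=7
  op14 P1: load  L3 → I/E on L3; bus BusRd; mem=60
  op15 P1: load  L1 → I/M on L1; bus (none); mem=7
  op16 P0: store L1 := 1 → M/I on L1; bus BusRdX Flush; mem=85
  op17 P1: load  L5 → I/M on L5; bus (none); mem=10
  op18 P1: store L6 := 16 → I/M on L6; bus BusRdX Flush; mem=26
  op19 P1: load  L5 → I/M on L5; bus (none); mem=10
  op20 P1: store L3 := 44 → I/M on L3; bus (none); mem=60
  op21 P1: load  L4 → I/M on L4; bus (none); mem=50
  op22 P1: load  L2 → I/E on L2; bus BusRd; mem=70
  op23 P0: load  L0 → M/I on L0; bus (none); mem=52

state = M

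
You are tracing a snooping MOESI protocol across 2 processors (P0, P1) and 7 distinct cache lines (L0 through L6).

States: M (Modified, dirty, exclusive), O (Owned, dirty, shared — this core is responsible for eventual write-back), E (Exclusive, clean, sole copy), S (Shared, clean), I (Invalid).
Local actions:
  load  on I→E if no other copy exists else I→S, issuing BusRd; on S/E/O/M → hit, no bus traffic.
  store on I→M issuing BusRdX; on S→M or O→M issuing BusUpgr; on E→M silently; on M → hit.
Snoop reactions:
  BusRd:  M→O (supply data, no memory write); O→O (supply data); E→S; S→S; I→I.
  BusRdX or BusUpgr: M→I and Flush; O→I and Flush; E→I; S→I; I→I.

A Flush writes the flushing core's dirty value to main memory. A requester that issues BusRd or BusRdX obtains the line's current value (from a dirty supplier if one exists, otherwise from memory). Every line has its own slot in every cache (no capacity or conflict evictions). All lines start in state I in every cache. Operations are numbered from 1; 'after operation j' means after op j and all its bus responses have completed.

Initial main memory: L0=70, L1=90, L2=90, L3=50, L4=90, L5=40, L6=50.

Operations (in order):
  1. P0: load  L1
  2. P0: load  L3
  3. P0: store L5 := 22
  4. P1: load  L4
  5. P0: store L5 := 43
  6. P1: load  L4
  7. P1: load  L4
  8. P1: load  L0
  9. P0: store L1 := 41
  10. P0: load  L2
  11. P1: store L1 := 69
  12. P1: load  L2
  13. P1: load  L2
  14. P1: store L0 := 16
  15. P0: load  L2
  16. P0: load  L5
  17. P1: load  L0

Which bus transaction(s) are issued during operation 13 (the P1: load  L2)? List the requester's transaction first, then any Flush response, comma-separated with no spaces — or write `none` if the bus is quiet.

bus = none

[1] P0: load  L1 | P0:E(90), P1:I | bus: BusRd
[2] P0: load  L3 | P0:E(50), P1:I | bus: BusRd
[3] P0: store L5 := 22 | P0:M(22), P1:I | bus: BusRdX
[4] P1: load  L4 | P0:I, P1:E(90) | bus: BusRd
[5] P0: store L5 := 43 | P0:M(43), P1:I | bus: none
[6] P1: load  L4 | P0:I, P1:E(90) | bus: none
[7] P1: load  L4 | P0:I, P1:E(90) | bus: none
[8] P1: load  L0 | P0:I, P1:E(70) | bus: BusRd
[9] P0: store L1 := 41 | P0:M(41), P1:I | bus: none
[10] P0: load  L2 | P0:E(90), P1:I | bus: BusRd
[11] P1: store L1 := 69 | P0:I, P1:M(69) | bus: BusRdX,Flush
[12] P1: load  L2 | P0:S(90), P1:S(90) | bus: BusRd
[13] P1: load  L2 | P0:S(90), P1:S(90) | bus: none
[14] P1: store L0 := 16 | P0:I, P1:M(16) | bus: none
[15] P0: load  L2 | P0:S(90), P1:S(90) | bus: none
[16] P0: load  L5 | P0:M(43), P1:I | bus: none
[17] P1: load  L0 | P0:I, P1:M(16) | bus: none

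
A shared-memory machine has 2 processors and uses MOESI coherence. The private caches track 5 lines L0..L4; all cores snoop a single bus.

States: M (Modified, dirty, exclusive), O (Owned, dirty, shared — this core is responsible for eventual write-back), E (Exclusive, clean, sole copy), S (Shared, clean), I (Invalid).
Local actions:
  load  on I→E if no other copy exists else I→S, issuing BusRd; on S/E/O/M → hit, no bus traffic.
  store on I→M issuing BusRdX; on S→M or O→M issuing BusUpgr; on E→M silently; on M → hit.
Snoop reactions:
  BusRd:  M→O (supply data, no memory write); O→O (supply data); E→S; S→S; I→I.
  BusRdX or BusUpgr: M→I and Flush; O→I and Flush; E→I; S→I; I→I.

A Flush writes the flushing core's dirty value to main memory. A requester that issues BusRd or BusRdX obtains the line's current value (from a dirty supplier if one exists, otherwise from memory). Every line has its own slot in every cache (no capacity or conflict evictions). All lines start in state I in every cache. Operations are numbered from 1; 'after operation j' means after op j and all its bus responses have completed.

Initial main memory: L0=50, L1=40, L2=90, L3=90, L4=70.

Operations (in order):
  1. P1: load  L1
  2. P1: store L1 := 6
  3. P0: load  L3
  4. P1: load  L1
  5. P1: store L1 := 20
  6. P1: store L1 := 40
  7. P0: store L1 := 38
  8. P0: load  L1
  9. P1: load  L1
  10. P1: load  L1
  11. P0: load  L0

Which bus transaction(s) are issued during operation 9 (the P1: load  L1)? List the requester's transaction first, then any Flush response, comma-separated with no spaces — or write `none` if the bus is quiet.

bus = BusRd

1. P1: load  L1  bus=[BusRd]  L1: P0=I P1=E  mem[L1]=40
2. P1: store L1 := 6  bus=[-]  L1: P0=I P1=M  mem[L1]=40
3. P0: load  L3  bus=[BusRd]  L3: P0=E P1=I  mem[L3]=90
4. P1: load  L1  bus=[-]  L1: P0=I P1=M  mem[L1]=40
5. P1: store L1 := 20  bus=[-]  L1: P0=I P1=M  mem[L1]=40
6. P1: store L1 := 40  bus=[-]  L1: P0=I P1=M  mem[L1]=40
7. P0: store L1 := 38  bus=[BusRdX,Flush]  L1: P0=M P1=I  mem[L1]=40
8. P0: load  L1  bus=[-]  L1: P0=M P1=I  mem[L1]=40
9. P1: load  L1  bus=[BusRd]  L1: P0=O P1=S  mem[L1]=40
10. P1: load  L1  bus=[-]  L1: P0=O P1=S  mem[L1]=40
11. P0: load  L0  bus=[BusRd]  L0: P0=E P1=I  mem[L0]=50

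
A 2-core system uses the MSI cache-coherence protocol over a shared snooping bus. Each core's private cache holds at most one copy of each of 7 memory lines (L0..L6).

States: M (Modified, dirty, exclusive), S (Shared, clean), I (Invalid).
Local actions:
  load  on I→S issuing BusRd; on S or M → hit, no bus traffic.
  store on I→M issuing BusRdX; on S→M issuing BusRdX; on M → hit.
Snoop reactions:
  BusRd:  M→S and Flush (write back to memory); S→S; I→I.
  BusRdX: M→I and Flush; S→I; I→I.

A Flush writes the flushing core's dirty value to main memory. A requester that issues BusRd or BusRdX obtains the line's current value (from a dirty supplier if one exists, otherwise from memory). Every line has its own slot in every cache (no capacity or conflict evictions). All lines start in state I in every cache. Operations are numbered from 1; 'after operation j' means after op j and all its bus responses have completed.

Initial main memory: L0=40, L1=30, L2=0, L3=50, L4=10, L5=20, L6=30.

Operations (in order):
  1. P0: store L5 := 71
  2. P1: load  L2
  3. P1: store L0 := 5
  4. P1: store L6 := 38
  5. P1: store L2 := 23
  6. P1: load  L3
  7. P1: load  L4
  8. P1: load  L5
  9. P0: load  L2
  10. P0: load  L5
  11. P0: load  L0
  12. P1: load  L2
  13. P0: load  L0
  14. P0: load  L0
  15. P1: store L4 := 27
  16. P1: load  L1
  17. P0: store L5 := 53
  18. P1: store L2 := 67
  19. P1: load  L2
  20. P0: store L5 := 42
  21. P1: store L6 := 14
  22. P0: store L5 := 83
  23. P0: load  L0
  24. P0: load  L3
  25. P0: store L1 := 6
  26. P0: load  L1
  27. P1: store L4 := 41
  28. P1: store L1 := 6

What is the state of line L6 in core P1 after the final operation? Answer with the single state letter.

state = M

step 1: P0: store L5 := 71  ⟶  MI  (L5)  txn=BusRdX  M[L5]=20
step 2: P1: load  L2  ⟶  IS  (L2)  txn=BusRd  M[L2]=0
step 3: P1: store L0 := 5  ⟶  IM  (L0)  txn=BusRdX  M[L0]=40
step 4: P1: store L6 := 38  ⟶  IM  (L6)  txn=BusRdX  M[L6]=30
step 5: P1: store L2 := 23  ⟶  IM  (L2)  txn=BusRdX  M[L2]=0
step 6: P1: load  L3  ⟶  IS  (L3)  txn=BusRd  M[L3]=50
step 7: P1: load  L4  ⟶  IS  (L4)  txn=BusRd  M[L4]=10
step 8: P1: load  L5  ⟶  SS  (L5)  txn=BusRd+Flush  M[L5]=71
step 9: P0: load  L2  ⟶  SS  (L2)  txn=BusRd+Flush  M[L2]=23
step 10: P0: load  L5  ⟶  SS  (L5)  txn=∅  M[L5]=71
step 11: P0: load  L0  ⟶  SS  (L0)  txn=BusRd+Flush  M[L0]=5
step 12: P1: load  L2  ⟶  SS  (L2)  txn=∅  M[L2]=23
step 13: P0: load  L0  ⟶  SS  (L0)  txn=∅  M[L0]=5
step 14: P0: load  L0  ⟶  SS  (L0)  txn=∅  M[L0]=5
step 15: P1: store L4 := 27  ⟶  IM  (L4)  txn=BusRdX  M[L4]=10
step 16: P1: load  L1  ⟶  IS  (L1)  txn=BusRd  M[L1]=30
step 17: P0: store L5 := 53  ⟶  MI  (L5)  txn=BusRdX  M[L5]=71
step 18: P1: store L2 := 67  ⟶  IM  (L2)  txn=BusRdX  M[L2]=23
step 19: P1: load  L2  ⟶  IM  (L2)  txn=∅  M[L2]=23
step 20: P0: store L5 := 42  ⟶  MI  (L5)  txn=∅  M[L5]=71
step 21: P1: store L6 := 14  ⟶  IM  (L6)  txn=∅  M[L6]=30
step 22: P0: store L5 := 83  ⟶  MI  (L5)  txn=∅  M[L5]=71
step 23: P0: load  L0  ⟶  SS  (L0)  txn=∅  M[L0]=5
step 24: P0: load  L3  ⟶  SS  (L3)  txn=BusRd  M[L3]=50
step 25: P0: store L1 := 6  ⟶  MI  (L1)  txn=BusRdX  M[L1]=30
step 26: P0: load  L1  ⟶  MI  (L1)  txn=∅  M[L1]=30
step 27: P1: store L4 := 41  ⟶  IM  (L4)  txn=∅  M[L4]=10
step 28: P1: store L1 := 6  ⟶  IM  (L1)  txn=BusRdX+Flush  M[L1]=6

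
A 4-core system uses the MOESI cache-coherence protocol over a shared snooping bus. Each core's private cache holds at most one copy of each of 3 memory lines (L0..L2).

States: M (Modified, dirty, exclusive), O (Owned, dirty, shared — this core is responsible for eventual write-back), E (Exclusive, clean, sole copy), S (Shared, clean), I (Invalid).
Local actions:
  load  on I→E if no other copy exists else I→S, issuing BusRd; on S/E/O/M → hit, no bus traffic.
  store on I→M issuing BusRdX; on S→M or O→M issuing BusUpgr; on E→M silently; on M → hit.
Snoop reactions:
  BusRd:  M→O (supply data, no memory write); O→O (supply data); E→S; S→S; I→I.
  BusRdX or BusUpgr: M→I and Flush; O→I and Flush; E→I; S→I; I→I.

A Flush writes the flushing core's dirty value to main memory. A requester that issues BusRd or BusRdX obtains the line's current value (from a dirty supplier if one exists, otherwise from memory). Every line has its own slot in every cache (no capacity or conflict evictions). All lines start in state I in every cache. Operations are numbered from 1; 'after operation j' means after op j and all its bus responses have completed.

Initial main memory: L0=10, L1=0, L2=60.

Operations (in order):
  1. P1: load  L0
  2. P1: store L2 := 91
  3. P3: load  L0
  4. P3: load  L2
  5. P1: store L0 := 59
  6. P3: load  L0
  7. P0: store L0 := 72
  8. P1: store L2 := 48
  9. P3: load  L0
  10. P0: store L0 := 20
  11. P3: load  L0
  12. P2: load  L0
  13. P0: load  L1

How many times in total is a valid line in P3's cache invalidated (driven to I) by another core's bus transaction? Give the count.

invalidations = 4

  op1 P1: load  L0 → I/E/I/I on L0; bus BusRd; mem=10
  op2 P1: store L2 := 91 → I/M/I/I on L2; bus BusRdX; mem=60
  op3 P3: load  L0 → I/S/I/S on L0; bus BusRd; mem=10
  op4 P3: load  L2 → I/O/I/S on L2; bus BusRd; mem=60
  op5 P1: store L0 := 59 → I/M/I/I on L0; bus BusUpgr; mem=10
  op6 P3: load  L0 → I/O/I/S on L0; bus BusRd; mem=10
  op7 P0: store L0 := 72 → M/I/I/I on L0; bus BusRdX Flush; mem=59
  op8 P1: store L2 := 48 → I/M/I/I on L2; bus BusUpgr; mem=60
  op9 P3: load  L0 → O/I/I/S on L0; bus BusRd; mem=59
  op10 P0: store L0 := 20 → M/I/I/I on L0; bus BusUpgr; mem=59
  op11 P3: load  L0 → O/I/I/S on L0; bus BusRd; mem=59
  op12 P2: load  L0 → O/I/S/S on L0; bus BusRd; mem=59
  op13 P0: load  L1 → E/I/I/I on L1; bus BusRd; mem=0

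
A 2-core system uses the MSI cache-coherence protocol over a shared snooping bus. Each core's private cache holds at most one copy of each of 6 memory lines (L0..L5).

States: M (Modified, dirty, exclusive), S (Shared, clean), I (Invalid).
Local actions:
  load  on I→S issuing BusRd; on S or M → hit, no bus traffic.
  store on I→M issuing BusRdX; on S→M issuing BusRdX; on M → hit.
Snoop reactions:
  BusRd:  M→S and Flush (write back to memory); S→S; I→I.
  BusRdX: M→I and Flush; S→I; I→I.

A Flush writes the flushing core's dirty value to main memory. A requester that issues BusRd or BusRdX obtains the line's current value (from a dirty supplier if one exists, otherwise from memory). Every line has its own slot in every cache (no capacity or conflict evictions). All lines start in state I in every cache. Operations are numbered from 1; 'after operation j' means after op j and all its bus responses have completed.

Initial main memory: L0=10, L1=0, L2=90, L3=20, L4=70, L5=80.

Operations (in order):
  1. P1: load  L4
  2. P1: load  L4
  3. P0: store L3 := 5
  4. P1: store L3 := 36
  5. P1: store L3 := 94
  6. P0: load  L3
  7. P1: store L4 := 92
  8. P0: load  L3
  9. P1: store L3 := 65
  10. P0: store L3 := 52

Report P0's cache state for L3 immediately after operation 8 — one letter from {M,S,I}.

  op1 P1: load  L4 → I/S on L4; bus BusRd; mem=70
  op2 P1: load  L4 → I/S on L4; bus (none); mem=70
  op3 P0: store L3 := 5 → M/I on L3; bus BusRdX; mem=20
  op4 P1: store L3 := 36 → I/M on L3; bus BusRdX Flush; mem=5
  op5 P1: store L3 := 94 → I/M on L3; bus (none); mem=5
  op6 P0: load  L3 → S/S on L3; bus BusRd Flush; mem=94
  op7 P1: store L4 := 92 → I/M on L4; bus BusRdX; mem=70
  op8 P0: load  L3 → S/S on L3; bus (none); mem=94
  op9 P1: store L3 := 65 → I/M on L3; bus BusRdX; mem=94
  op10 P0: store L3 := 52 → M/I on L3; bus BusRdX Flush; mem=65

state = S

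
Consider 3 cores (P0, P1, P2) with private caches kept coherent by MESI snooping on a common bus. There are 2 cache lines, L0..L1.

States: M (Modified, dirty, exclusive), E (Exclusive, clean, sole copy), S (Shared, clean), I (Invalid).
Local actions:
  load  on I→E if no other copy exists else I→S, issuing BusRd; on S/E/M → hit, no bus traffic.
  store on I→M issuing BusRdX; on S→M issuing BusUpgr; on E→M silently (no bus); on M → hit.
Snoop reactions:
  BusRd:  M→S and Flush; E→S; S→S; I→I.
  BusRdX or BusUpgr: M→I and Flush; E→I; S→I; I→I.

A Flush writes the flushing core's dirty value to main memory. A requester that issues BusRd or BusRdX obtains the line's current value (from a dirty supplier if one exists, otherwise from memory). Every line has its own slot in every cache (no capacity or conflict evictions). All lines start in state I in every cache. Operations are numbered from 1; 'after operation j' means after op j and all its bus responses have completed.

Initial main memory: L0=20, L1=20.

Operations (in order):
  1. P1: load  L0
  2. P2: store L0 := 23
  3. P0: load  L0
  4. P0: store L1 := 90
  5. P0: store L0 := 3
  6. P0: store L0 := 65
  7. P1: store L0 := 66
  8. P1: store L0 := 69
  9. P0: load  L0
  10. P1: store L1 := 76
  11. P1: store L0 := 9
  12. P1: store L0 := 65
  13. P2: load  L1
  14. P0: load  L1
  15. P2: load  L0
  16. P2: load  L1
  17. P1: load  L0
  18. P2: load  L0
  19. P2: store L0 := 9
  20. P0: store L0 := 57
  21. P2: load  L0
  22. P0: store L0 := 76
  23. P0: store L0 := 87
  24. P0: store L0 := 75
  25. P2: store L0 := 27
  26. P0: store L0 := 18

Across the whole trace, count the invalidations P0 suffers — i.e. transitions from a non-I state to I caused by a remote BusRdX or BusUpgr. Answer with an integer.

  op1 P1: load  L0 → I/E/I on L0; bus BusRd; mem=20
  op2 P2: store L0 := 23 → I/I/M on L0; bus BusRdX; mem=20
  op3 P0: load  L0 → S/I/S on L0; bus BusRd Flush; mem=23
  op4 P0: store L1 := 90 → M/I/I on L1; bus BusRdX; mem=20
  op5 P0: store L0 := 3 → M/I/I on L0; bus BusUpgr; mem=23
  op6 P0: store L0 := 65 → M/I/I on L0; bus (none); mem=23
  op7 P1: store L0 := 66 → I/M/I on L0; bus BusRdX Flush; mem=65
  op8 P1: store L0 := 69 → I/M/I on L0; bus (none); mem=65
  op9 P0: load  L0 → S/S/I on L0; bus BusRd Flush; mem=69
  op10 P1: store L1 := 76 → I/M/I on L1; bus BusRdX Flush; mem=90
  op11 P1: store L0 := 9 → I/M/I on L0; bus BusUpgr; mem=69
  op12 P1: store L0 := 65 → I/M/I on L0; bus (none); mem=69
  op13 P2: load  L1 → I/S/S on L1; bus BusRd Flush; mem=76
  op14 P0: load  L1 → S/S/S on L1; bus BusRd; mem=76
  op15 P2: load  L0 → I/S/S on L0; bus BusRd Flush; mem=65
  op16 P2: load  L1 → S/S/S on L1; bus (none); mem=76
  op17 P1: load  L0 → I/S/S on L0; bus (none); mem=65
  op18 P2: load  L0 → I/S/S on L0; bus (none); mem=65
  op19 P2: store L0 := 9 → I/I/M on L0; bus BusUpgr; mem=65
  op20 P0: store L0 := 57 → M/I/I on L0; bus BusRdX Flush; mem=9
  op21 P2: load  L0 → S/I/S on L0; bus BusRd Flush; mem=57
  op22 P0: store L0 := 76 → M/I/I on L0; bus BusUpgr; mem=57
  op23 P0: store L0 := 87 → M/I/I on L0; bus (none); mem=57
  op24 P0: store L0 := 75 → M/I/I on L0; bus (none); mem=57
  op25 P2: store L0 := 27 → I/I/M on L0; bus BusRdX Flush; mem=75
  op26 P0: store L0 := 18 → M/I/I on L0; bus BusRdX Flush; mem=27

invalidations = 4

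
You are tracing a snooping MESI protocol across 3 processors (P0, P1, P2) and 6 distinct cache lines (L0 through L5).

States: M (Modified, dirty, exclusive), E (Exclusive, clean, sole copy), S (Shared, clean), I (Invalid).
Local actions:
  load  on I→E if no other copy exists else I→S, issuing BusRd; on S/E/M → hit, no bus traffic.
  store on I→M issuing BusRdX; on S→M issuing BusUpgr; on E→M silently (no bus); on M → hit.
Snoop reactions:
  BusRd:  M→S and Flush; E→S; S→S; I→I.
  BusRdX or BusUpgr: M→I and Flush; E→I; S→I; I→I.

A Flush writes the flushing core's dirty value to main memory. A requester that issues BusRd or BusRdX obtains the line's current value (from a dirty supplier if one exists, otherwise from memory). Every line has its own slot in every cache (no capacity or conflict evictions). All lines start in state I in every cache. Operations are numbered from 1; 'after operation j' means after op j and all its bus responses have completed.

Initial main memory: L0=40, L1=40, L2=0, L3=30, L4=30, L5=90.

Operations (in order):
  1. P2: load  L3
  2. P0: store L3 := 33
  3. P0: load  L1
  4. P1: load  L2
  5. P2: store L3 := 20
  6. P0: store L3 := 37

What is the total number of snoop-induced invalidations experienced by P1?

1. P2: load  L3  bus=[BusRd]  L3: P0=I P1=I P2=E  mem[L3]=30
2. P0: store L3 := 33  bus=[BusRdX]  L3: P0=M P1=I P2=I  mem[L3]=30
3. P0: load  L1  bus=[BusRd]  L1: P0=E P1=I P2=I  mem[L1]=40
4. P1: load  L2  bus=[BusRd]  L2: P0=I P1=E P2=I  mem[L2]=0
5. P2: store L3 := 20  bus=[BusRdX,Flush]  L3: P0=I P1=I P2=M  mem[L3]=33
6. P0: store L3 := 37  bus=[BusRdX,Flush]  L3: P0=M P1=I P2=I  mem[L3]=20

invalidations = 0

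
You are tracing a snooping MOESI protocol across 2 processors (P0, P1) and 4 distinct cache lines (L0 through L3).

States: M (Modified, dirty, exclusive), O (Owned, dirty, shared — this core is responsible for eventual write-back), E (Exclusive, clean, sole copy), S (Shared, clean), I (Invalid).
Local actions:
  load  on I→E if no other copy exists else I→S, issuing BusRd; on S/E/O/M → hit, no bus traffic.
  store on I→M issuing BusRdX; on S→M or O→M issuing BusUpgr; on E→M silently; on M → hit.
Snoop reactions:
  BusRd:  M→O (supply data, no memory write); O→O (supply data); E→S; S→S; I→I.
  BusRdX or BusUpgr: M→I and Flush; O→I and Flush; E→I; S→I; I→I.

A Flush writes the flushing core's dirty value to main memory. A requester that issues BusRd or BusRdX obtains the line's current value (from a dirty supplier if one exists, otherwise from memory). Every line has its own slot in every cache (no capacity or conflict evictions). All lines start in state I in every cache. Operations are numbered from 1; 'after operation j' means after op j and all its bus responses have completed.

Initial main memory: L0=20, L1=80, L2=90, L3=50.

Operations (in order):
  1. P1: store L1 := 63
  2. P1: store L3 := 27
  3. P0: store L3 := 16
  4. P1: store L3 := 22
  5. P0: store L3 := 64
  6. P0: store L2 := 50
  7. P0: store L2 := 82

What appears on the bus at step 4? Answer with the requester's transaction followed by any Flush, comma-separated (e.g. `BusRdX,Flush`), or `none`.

bus = BusRdX,Flush

[1] P1: store L1 := 63 | P0:I, P1:M(63) | bus: BusRdX
[2] P1: store L3 := 27 | P0:I, P1:M(27) | bus: BusRdX
[3] P0: store L3 := 16 | P0:M(16), P1:I | bus: BusRdX,Flush
[4] P1: store L3 := 22 | P0:I, P1:M(22) | bus: BusRdX,Flush
[5] P0: store L3 := 64 | P0:M(64), P1:I | bus: BusRdX,Flush
[6] P0: store L2 := 50 | P0:M(50), P1:I | bus: BusRdX
[7] P0: store L2 := 82 | P0:M(82), P1:I | bus: none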